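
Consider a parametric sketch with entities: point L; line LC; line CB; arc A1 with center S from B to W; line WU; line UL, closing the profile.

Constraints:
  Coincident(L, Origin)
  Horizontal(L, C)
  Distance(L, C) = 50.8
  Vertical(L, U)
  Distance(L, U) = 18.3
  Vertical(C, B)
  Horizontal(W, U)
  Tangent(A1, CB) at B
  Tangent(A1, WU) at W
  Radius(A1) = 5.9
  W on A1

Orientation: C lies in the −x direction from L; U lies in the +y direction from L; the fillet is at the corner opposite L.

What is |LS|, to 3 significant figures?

46.6

L is at the origin; LC is horizontal with |LC| = 50.8 and C on the −x side, so C = (-50.8, 0.00). L and U share the same x with |LU| = 18.3 and U on the +y side, so U = (0.00, 18.3). The virtual corner opposite L is at (-50.8, 18.3). A1 meets CB tangentially, so SB is at right angles to CB and A1 meets WU tangentially, so SW is at right angles to WU, with radius 5.9, so the center S sits 5.9 in from both sides at S = (-44.9, 12.4). Then |LS| = |S − L| = 46.6.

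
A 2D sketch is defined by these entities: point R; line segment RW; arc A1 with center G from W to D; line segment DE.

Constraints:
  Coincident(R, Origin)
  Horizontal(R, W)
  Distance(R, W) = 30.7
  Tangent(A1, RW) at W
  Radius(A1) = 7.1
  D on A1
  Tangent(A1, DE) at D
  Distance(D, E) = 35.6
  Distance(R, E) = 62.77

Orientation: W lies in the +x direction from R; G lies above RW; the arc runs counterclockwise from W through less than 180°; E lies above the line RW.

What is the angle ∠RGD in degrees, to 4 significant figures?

145.9°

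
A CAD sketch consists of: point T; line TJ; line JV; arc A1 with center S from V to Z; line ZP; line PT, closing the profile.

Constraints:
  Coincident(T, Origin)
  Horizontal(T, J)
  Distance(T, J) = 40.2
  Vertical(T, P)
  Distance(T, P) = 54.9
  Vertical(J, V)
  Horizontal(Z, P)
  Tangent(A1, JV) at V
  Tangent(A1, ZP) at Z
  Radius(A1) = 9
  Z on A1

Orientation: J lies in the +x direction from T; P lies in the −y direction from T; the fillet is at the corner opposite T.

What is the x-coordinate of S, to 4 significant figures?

31.20

T and P share the same x with |TP| = 54.9 and P on the −y side, so P = (0.000, -54.90). The virtual corner opposite T is at (40.20, -54.90). A1 meets JV tangentially, so SV is at right angles to JV and A1 meets ZP tangentially, so SZ is at right angles to ZP, with radius 9.0, so the center S sits 9.0 in from both sides at S = (31.20, -45.90). So S.x = 31.20.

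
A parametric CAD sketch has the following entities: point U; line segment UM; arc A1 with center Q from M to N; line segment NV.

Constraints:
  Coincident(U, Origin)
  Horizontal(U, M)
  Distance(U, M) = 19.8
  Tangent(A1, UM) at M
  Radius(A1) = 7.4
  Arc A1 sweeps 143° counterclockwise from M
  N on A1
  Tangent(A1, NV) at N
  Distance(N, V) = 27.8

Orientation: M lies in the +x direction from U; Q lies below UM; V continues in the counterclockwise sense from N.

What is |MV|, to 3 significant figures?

34.9

On A1, M sits at bearing 90° from Q; a 143° counterclockwise sweep puts N at bearing 233°, so N = Q + 7.4·(cos 233°, sin 233°) = (15.3, -13.3). A1 meets NV tangentially, so QN is at right angles to NV, so NV runs along (−sin 233°, cos 233°); with |NV| = 27.8, V = (37.5, -30.0). Then |MV| = |V − M| = 34.9.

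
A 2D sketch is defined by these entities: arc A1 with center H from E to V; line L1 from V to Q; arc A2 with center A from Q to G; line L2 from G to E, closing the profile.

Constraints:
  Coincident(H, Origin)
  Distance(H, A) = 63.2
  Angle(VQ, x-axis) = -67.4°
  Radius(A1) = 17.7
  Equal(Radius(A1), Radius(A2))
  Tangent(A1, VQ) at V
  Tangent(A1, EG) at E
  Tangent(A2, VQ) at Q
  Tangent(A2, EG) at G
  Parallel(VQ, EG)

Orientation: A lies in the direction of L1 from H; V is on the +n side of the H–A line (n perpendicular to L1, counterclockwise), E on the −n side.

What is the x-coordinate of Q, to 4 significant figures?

40.63

The slot axis is L1's direction at -67.4°, so u = (cos -67.4°, sin -67.4°) = (0.3843, -0.9232) and n = (−sin -67.4°, cos -67.4°) = (0.9232, 0.3843). H is at the origin and A lies 63.2 along u from H, so A = 63.2·u = (24.29, -58.35). Tangency of A1 to both parallel lines with radius 17.7 puts V and E at H ± 17.7·n: V = (16.34, 6.802), E = (-16.34, -6.802). Equal radii place Q and G the same way about A: Q = A + 17.7·n = (40.63, -51.54), G = A − 17.7·n = (7.947, -65.15). So Q.x = 40.63.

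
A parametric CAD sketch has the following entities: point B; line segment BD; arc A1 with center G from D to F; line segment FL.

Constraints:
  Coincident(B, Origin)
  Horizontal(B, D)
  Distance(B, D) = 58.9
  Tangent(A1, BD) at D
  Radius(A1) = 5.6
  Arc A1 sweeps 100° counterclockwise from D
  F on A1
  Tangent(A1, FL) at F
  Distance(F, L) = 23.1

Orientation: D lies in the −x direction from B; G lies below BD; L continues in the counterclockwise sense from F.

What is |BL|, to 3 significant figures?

67.1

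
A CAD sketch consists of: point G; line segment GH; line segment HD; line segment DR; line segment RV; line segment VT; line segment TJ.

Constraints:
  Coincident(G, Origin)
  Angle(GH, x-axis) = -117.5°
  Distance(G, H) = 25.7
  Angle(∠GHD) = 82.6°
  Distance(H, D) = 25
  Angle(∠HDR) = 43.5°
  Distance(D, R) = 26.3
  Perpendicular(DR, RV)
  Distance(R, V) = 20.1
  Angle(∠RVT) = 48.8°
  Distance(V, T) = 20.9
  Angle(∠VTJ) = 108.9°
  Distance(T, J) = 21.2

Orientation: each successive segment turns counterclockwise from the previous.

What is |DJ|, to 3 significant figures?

22.9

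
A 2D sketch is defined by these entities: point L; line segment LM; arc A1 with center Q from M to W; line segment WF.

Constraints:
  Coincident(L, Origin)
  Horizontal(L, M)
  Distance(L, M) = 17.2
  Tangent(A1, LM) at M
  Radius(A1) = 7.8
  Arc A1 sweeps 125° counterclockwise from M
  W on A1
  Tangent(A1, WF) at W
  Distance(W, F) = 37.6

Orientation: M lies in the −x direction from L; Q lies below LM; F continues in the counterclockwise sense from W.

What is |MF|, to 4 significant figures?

45.67

L is at the origin; L and M share the same y with |LM| = 17.2 and M on the −x side, so M = (-17.20, 0.000). Tangency of A1 to LM means the radius QM is perpendicular to LM, so Q = M + (0, -7.8) = (-17.20, -7.800). On A1, M sits at bearing 90° from Q; a 125° counterclockwise sweep puts W at bearing 215°, so W = Q + 7.8·(cos 215°, sin 215°) = (-23.59, -12.27). Tangency of A1 to WF means the radius QW is perpendicular to WF, so WF runs along (−sin 215°, cos 215°); with |WF| = 37.6, F = (-2.023, -43.07). Then |MF| = |F − M| = 45.67.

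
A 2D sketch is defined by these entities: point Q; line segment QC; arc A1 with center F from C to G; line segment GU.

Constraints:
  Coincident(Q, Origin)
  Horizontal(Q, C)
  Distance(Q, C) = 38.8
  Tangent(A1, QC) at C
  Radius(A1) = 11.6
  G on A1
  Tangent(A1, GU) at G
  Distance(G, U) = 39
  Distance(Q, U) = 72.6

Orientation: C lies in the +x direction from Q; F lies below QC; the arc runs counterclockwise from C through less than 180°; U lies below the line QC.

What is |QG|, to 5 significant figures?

34.846

Q is at the origin; Q and C share the same y with |QC| = 38.8 and C on the +x side, so C = (38.800, 0.0000). Tangency of A1 to QC means the radius FC is perpendicular to QC, so F = C + (0, -11.6) = (38.800, -11.600). Since FG ⟂ GU (tangency), |FU| = √(11.6² + 39.0²) = 40.689 regardless of where G sits on A1. So U lies on both circle(Q, 72.6) and circle(F, 40.689); the below-QC intersection is U = (52.836, -49.791). G is the foot of the tangent from U: G = (29.505, -18.539).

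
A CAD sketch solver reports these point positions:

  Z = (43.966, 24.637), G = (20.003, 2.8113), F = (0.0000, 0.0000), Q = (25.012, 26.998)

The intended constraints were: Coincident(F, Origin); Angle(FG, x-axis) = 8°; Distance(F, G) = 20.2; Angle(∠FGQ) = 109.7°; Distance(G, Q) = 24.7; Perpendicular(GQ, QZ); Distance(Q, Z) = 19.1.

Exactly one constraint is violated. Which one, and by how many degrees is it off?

Perpendicular(GQ, QZ) — off by 4.60°.

F = (0.00, 0.00) ✓; FG at 8.000° ✓; |FG| = 20.20 ✓; ∠FGQ = 109.7° ✓; |GQ| = 24.70 ✓; ∠(GQ, QZ) = 85.40° ✗; |QZ| = 19.10 ✓.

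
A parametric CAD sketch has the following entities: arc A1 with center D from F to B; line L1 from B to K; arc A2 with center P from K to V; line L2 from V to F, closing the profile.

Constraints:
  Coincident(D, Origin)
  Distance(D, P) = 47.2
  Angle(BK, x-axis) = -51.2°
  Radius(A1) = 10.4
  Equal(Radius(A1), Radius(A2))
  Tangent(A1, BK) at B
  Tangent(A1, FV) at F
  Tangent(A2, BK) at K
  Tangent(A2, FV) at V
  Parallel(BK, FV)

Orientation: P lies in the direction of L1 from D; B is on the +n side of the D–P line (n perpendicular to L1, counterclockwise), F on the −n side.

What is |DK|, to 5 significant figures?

48.332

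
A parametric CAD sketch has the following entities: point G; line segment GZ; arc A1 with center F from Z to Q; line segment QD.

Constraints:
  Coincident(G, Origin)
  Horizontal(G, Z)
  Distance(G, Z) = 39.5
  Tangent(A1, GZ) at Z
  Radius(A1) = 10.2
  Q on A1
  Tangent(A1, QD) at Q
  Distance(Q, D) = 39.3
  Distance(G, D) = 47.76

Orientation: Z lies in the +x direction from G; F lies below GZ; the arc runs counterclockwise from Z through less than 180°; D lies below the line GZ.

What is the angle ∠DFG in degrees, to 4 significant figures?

71.85°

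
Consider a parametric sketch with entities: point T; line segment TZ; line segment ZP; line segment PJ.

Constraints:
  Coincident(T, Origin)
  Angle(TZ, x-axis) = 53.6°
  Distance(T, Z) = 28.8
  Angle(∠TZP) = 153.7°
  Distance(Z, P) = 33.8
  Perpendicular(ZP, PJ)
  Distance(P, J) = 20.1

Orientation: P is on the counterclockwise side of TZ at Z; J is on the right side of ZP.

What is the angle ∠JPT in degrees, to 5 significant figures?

102.08°

T is at the origin; TZ runs at 53.6° with length 28.8, so Z = 28.8·(cos 53.6°, sin 53.6°) = (17.090, 23.181). ∠TZP = 153.7°, so ZP runs at 53.6° + (180° − 153.7°) = 79.900° from the x-axis; with |ZP| = 33.8, P = Z + 33.8·(cos 79.900°, sin 79.900°) = (23.018, 56.457). ZP ⟂ PJ; with |PJ| = 20.1 on the right of ZP, J = P + 20.1·(0.98450, -0.17537) = (42.806, 52.932). Then cos ∠JPT = PJ·PT / (|PJ||PT|), giving 102.08°.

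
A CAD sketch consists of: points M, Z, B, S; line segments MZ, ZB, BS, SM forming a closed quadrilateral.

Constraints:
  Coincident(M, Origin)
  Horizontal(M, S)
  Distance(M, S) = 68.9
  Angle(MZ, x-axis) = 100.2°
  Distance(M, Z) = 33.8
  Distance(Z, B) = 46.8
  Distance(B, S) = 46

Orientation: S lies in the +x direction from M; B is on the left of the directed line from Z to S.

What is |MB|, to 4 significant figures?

54.58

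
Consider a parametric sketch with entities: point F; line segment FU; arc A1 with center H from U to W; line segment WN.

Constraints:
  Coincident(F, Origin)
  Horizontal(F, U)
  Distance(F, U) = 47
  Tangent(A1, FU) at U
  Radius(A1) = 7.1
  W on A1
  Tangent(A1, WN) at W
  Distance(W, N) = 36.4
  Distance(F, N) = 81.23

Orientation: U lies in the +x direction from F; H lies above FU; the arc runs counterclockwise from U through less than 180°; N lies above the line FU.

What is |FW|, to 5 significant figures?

52.700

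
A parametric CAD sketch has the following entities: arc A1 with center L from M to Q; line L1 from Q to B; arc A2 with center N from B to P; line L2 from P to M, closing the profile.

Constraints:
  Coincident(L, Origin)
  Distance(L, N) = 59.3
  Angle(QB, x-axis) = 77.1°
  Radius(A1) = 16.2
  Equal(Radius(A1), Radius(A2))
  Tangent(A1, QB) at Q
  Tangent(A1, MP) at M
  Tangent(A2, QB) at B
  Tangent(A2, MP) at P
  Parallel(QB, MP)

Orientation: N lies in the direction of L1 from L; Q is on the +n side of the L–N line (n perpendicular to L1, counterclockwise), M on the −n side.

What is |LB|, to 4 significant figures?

61.47

The slot axis is L1's direction at 77.1°, so u = (cos 77.1°, sin 77.1°) = (0.2233, 0.9748) and n = (−sin 77.1°, cos 77.1°) = (-0.9748, 0.2233). L is at the origin and N lies 59.3 along u from L, so N = 59.3·u = (13.24, 57.80). Tangency of A1 to both parallel lines with radius 16.2 puts Q and M at L ± 16.2·n: Q = (-15.79, 3.617), M = (15.79, -3.617). Equal radii place B and P the same way about N: B = N + 16.2·n = (-2.552, 61.42), P = N − 16.2·n = (29.03, 54.19). Then |LB| = |B − L| = 61.47.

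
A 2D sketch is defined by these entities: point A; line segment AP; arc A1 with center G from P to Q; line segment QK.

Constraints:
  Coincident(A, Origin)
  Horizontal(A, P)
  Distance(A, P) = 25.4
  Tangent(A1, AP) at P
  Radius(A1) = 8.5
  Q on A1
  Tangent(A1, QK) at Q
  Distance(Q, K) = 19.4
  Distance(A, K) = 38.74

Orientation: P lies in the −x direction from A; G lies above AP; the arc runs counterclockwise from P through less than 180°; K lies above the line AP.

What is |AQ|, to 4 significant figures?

21.10

A is at the origin; AP is horizontal with |AP| = 25.4 and P on the −x side, so P = (-25.40, 0.000). Since A1 is tangent to AP there, GP ⟂ AP, so G = P + (0, 8.5) = (-25.40, 8.500). Since GQ ⟂ QK (tangency), |GK| = √(8.5² + 19.4²) = 21.18 regardless of where Q sits on A1. So K lies on both circle(A, 38.74) and circle(G, 21.18); the above-AP intersection is K = (-24.90, 29.67). Q is the foot of the tangent from K: Q = (-17.54, 11.73).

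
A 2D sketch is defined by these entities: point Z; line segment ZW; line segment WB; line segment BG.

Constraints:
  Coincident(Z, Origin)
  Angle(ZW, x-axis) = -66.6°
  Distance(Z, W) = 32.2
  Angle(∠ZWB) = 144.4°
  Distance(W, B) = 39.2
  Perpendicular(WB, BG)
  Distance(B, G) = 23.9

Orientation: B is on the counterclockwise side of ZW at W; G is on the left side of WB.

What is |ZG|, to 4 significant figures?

65.58

Z is at the origin; ZW runs at -66.6° with length 32.2, so W = 32.2·(cos -66.6°, sin -66.6°) = (12.79, -29.55). ∠ZWB = 144.4°, so WB runs at -66.6° + (180° − 144.4°) = -31.00° from the x-axis; with |WB| = 39.2, B = W + 39.2·(cos -31.00°, sin -31.00°) = (46.39, -49.74). WB ⟂ BG; with |BG| = 23.9 on the left of WB, G = B + 23.9·(0.5150, 0.8572) = (58.70, -29.25). Then |ZG| = |G − Z| = 65.58.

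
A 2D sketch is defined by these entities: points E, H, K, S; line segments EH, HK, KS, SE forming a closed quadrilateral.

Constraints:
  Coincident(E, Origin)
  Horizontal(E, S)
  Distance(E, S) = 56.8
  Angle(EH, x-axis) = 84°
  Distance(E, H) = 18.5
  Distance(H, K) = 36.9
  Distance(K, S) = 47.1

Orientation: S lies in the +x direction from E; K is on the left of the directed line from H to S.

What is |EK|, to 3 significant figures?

51.1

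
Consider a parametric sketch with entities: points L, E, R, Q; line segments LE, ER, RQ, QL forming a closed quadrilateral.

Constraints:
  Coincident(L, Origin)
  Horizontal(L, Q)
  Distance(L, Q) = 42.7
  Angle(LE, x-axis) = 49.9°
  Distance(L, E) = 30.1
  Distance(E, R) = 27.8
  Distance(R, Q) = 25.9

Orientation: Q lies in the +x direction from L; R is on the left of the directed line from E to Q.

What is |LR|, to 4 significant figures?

53.55

L is at the origin; LQ is horizontal with |LQ| = 42.7 and Q in +x, so Q = (42.7, 0). LE runs at 49.9° with |LE| = 30.1, so E = (19.39, 23.02). R is determined by |ER| = 27.8 and |RQ| = 25.9 together: it lies at the intersection of circle(E, 27.8) and circle(Q, 25.9). With |EQ| = 32.77, the foot of the radical line on EQ is 17.94 from E and the perpendicular offset is √(27.8² − 17.94²) = 21.24. Taking the left-of-EQ solution: R = (47.08, 25.53).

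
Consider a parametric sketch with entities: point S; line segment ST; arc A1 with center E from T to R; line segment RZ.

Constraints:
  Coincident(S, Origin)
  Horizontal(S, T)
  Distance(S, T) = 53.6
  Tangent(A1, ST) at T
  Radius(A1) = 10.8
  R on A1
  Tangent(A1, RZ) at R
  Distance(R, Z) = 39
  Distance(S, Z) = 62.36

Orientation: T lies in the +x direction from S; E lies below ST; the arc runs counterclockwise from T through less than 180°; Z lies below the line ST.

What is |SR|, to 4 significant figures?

43.95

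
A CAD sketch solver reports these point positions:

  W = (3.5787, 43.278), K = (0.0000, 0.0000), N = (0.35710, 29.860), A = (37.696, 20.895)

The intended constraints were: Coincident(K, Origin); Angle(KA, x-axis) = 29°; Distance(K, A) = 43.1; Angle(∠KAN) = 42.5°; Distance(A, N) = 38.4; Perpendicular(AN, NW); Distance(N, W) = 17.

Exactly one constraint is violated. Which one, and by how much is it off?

Distance(N, W) = 17 — off by 3.20.

K = (0.00, 0.00) ✓; KA at 29.00° ✓; |KA| = 43.10 ✓; ∠KAN = 42.50° ✓; |AN| = 38.40 ✓; ∠(AN, NW) = 90.00° ✓; |NW| = 13.80 ✗.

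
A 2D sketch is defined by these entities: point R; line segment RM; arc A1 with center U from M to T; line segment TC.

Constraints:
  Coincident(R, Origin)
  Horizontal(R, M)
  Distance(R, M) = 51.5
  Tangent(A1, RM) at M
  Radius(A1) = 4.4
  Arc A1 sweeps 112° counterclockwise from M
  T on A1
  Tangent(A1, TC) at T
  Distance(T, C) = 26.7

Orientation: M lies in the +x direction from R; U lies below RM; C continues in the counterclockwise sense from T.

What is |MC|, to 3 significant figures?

31.4

R is at the origin; R and M share the same y with |RM| = 51.5 and M on the +x side, so M = (51.5, 0.00). The tangent condition forces UM to be normal to RM, so U = M + (0, -4.4) = (51.5, -4.40). On A1, M sits at bearing 90° from U; a 112° counterclockwise sweep puts T at bearing 202°, so T = U + 4.4·(cos 202°, sin 202°) = (47.4, -6.05). Since A1 is tangent to TC there, UT ⟂ TC, so TC runs along (−sin 202°, cos 202°); with |TC| = 26.7, C = (57.4, -30.8). Then |MC| = |C − M| = 31.4.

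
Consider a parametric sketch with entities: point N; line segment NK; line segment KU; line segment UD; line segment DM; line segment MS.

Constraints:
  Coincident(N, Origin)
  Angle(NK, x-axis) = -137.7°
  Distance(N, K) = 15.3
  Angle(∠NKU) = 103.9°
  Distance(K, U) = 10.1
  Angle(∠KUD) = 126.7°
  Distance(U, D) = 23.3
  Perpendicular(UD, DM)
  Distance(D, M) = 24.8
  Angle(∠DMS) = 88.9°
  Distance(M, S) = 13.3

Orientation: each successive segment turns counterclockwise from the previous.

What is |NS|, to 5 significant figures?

7.8366

UD ⟂ DM, so DM runs at 81.700°; with |DM| = 24.8, M = (20.123, 1.9952). ∠DMS = 88.9° gives MS at 172.80° from the x-axis; with |MS| = 13.3, S = (6.9283, 3.6621). Then |NS| = |S − N| = 7.8366.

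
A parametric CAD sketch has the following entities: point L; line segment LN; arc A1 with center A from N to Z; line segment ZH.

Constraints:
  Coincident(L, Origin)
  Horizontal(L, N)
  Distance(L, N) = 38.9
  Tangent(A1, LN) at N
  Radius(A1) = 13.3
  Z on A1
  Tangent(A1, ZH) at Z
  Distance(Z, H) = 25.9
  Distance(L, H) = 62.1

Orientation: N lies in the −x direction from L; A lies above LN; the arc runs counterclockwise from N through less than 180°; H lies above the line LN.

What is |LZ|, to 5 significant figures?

36.472

Checks: L.y = 0.00, N.y = 0.00 ✓; |AZ| = 13.30 ✓; ∠(AZ, ZH) = 90.00° ✓; |ZH| = 25.90 ✓; |LH| = 62.10 ✓.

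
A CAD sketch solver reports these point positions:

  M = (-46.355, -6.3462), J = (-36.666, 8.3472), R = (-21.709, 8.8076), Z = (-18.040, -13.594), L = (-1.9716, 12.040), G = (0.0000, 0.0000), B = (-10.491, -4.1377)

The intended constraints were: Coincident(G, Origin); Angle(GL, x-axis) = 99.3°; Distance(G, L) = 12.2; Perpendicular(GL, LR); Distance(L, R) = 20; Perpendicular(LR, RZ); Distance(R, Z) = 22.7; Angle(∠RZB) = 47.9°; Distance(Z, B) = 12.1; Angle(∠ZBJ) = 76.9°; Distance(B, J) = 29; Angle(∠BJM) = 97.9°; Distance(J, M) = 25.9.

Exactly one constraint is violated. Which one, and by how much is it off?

Distance(J, M) = 25.9 — off by 8.30.

G = (0.00, 0.00) ✓; GL at 99.30° ✓; |GL| = 12.20 ✓; ∠(GL, LR) = 90.00° ✓; |LR| = 20.00 ✓; ∠(LR, RZ) = 90.00° ✓; |RZ| = 22.70 ✓; ∠RZB = 47.90° ✓; |ZB| = 12.10 ✓; ∠ZBJ = 76.90° ✓; |BJ| = 29.00 ✓; ∠BJM = 97.90° ✓; |JM| = 17.60 ✗.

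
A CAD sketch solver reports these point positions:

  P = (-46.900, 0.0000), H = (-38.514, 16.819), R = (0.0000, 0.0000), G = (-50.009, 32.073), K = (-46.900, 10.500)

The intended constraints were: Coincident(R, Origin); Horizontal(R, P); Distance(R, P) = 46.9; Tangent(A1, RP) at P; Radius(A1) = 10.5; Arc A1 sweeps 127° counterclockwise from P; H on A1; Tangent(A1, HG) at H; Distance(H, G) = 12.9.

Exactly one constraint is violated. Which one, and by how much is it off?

Distance(H, G) = 12.9 — off by 6.20.

R = (0.00, 0.00) ✓; R.y = 0.00, P.y = 0.00 ✓; |RP| = 46.90 ✓; ∠(KP, PR) = 90.00° ✓; |KP| = 10.50 ✓; bearing(K→H) − bearing(K→P) = 127.0° ✓; |KH| = 10.50 ✓; ∠(KH, HG) = 90.00° ✓; |HG| = 19.10 ✗.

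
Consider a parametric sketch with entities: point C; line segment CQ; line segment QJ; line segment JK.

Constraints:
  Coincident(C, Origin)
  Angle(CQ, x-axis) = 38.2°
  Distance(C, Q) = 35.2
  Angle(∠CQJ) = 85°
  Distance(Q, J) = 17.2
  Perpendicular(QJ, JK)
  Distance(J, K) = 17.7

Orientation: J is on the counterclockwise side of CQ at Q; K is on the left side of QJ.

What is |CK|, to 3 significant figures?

22.4

∠CQJ = 85.0°, so QJ runs at 38.2° + (180° − 85.0°) = 133° from the x-axis; with |QJ| = 17.2, J = Q + 17.2·(cos 133°, sin 133°) = (15.9, 34.3). The perpendicularity gives JK at right angles to QJ; with |JK| = 17.7 on the left of QJ, K = J + 17.7·(-0.729, -0.685) = (2.99, 22.2). Then |CK| = |K − C| = 22.4.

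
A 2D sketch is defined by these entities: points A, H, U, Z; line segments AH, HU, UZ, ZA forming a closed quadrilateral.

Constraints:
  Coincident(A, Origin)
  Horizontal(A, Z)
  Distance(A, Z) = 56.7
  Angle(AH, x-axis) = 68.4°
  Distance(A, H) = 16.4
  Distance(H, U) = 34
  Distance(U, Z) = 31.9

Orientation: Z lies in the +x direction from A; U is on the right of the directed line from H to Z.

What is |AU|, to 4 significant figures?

29.33

A is at the origin; AZ is horizontal with |AZ| = 56.7 and Z in +x, so Z = (56.7, 0). AH runs at 68.4° with |AH| = 16.4, so H = (6.037, 15.25). U is determined by |HU| = 34.0 and |UZ| = 31.9 together: it lies at the intersection of circle(H, 34.0) and circle(Z, 31.9). With |HZ| = 52.91, the foot of the radical line on HZ is 27.76 from H and the perpendicular offset is √(34.0² − 27.76²) = 19.63. Taking the right-of-HZ solution: U = (26.96, -11.55).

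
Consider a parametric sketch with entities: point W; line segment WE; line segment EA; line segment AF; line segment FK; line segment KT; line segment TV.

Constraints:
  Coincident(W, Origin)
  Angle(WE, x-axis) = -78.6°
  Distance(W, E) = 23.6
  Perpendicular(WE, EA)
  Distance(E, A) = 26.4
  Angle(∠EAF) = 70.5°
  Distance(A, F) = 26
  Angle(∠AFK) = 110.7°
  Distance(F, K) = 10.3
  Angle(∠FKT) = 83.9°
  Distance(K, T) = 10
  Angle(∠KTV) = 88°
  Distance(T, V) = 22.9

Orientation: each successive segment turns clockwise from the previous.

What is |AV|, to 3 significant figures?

18.1

∠FKT = 83.9° gives KT at -83.5° from the x-axis; with |KT| = 10.0, T = (-6.37, -10.3). ∠KTV = 88.0° gives TV at -176° from the x-axis; with |TV| = 22.9, V = (-29.2, -12.1). Then |AV| = |V − A| = 18.1.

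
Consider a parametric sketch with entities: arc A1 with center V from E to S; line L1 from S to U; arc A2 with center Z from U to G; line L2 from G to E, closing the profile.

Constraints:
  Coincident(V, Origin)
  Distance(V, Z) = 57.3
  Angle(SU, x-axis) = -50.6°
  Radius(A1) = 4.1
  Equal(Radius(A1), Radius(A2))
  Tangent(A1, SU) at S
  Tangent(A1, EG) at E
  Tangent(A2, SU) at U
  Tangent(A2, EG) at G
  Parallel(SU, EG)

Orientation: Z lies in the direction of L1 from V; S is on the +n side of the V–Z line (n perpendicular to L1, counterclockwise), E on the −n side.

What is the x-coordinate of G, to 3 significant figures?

33.2

Tangency of A1 to both parallel lines with radius 4.1 puts S and E at V ± 4.1·n: S = (3.17, 2.60), E = (-3.17, -2.60). Equal radii place U and G the same way about Z: U = Z + 4.1·n = (39.5, -41.7), G = Z − 4.1·n = (33.2, -46.9). So G.x = 33.2.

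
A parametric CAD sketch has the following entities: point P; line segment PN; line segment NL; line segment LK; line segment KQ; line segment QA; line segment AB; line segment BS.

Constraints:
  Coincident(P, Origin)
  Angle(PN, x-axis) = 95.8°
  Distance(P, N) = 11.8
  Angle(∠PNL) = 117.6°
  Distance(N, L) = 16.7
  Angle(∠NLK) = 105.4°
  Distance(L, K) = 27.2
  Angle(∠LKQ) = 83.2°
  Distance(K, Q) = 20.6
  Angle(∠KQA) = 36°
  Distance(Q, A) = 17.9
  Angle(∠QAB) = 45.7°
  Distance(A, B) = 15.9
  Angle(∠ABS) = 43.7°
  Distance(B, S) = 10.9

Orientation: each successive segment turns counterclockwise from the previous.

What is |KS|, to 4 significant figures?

15.18

P is at the origin; PN runs at 95.8° with length 11.8, so N = (-1.192, 11.74). ∠PNL = 117.6° gives NL at 158.2° from the x-axis; with |NL| = 16.7, L = (-16.70, 17.94). ∠NLK = 105.4° gives LK at -127.2° from the x-axis; with |LK| = 27.2, K = (-33.14, -3.724). ∠LKQ = 83.2° gives KQ at -30.40° from the x-axis; with |KQ| = 20.6, Q = (-15.38, -14.15). ∠KQA = 36.0° gives QA at 113.6° from the x-axis; with |QA| = 17.9, A = (-22.54, 2.254). ∠QAB = 45.7° gives AB at -112.1° from the x-axis; with |AB| = 15.9, B = (-28.52, -12.48). ∠ABS = 43.7° gives BS at 24.20° from the x-axis; with |BS| = 10.9, S = (-18.58, -8.009). Then |KS| = |S − K| = 15.18.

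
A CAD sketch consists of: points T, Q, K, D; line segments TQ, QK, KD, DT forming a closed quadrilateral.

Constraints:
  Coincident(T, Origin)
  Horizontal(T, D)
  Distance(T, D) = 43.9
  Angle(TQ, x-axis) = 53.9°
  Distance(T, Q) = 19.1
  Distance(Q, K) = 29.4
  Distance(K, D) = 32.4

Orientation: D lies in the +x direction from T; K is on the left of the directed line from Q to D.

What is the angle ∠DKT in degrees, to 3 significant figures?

63.1°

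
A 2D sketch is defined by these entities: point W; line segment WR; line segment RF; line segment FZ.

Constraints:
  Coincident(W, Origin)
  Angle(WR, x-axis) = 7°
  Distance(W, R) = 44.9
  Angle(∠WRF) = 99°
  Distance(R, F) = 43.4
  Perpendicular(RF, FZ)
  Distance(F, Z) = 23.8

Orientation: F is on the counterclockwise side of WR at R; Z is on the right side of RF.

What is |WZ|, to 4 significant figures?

84.77

W is at the origin; WR runs at 7.0° with length 44.9, so R = 44.9·(cos 7.0°, sin 7.0°) = (44.57, 5.472). ∠WRF = 99.0°, so RF runs at 7.0° + (180° − 99.0°) = 88.00° from the x-axis; with |RF| = 43.4, F = R + 43.4·(cos 88.00°, sin 88.00°) = (46.08, 48.85). RF is perpendicular to FZ; with |FZ| = 23.8 on the right of RF, Z = F + 23.8·(0.9994, -0.03490) = (69.87, 48.01). Then |WZ| = |Z − W| = 84.77.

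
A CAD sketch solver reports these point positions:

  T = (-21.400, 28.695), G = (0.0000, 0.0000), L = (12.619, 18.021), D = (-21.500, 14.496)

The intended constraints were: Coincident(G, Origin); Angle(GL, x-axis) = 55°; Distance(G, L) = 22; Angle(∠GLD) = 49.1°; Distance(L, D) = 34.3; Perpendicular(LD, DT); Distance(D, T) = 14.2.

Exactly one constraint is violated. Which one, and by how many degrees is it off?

Perpendicular(LD, DT) — off by 6.30°.

G = (0.00, 0.00) ✓; GL at 55.00° ✓; |GL| = 22.00 ✓; ∠GLD = 49.10° ✓; |LD| = 34.30 ✓; ∠(LD, DT) = 96.30° ✗; |DT| = 14.20 ✓.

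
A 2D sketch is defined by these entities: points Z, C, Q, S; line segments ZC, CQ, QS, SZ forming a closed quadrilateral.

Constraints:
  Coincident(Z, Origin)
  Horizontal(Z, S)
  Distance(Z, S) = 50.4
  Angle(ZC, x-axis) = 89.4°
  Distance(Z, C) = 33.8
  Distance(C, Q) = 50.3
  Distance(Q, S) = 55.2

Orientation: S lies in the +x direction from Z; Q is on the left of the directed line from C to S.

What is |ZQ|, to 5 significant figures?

71.690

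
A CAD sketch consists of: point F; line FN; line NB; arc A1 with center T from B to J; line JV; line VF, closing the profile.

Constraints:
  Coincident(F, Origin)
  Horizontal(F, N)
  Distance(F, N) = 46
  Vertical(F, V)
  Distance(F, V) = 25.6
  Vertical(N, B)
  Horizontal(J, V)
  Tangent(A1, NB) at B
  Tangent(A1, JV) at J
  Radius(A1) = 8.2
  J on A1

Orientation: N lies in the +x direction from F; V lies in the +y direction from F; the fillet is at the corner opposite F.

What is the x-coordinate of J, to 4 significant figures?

37.80

The virtual corner opposite F is at (46.00, 25.60). Since A1 is tangent to NB there, TB ⟂ NB and tangency of A1 to JV means the radius TJ is perpendicular to JV, with radius 8.2, so the center T sits 8.2 in from both sides at T = (37.80, 17.40). That places the tangent points at B = (46.00, 17.40) on NB and J = (37.80, 25.60) on JV. So J.x = 37.80.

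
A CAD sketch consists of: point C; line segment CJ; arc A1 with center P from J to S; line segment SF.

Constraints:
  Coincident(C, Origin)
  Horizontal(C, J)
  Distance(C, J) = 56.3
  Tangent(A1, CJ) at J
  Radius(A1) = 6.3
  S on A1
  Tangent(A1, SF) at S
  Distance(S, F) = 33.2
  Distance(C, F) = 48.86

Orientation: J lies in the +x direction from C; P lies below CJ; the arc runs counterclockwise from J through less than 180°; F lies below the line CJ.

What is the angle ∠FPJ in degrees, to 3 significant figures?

143°

C is at the origin; C and J share the same y with |CJ| = 56.3 and J on the +x side, so J = (56.3, 0.00). A1 meets CJ tangentially, so PJ is at right angles to CJ, so P = J + (0, -6.3) = (56.3, -6.30). Since PS ⟂ SF (tangency), |PF| = √(6.3² + 33.2²) = 33.8 regardless of where S sits on A1. So F lies on both circle(C, 48.86) and circle(P, 33.8); the below-CJ intersection is F = (35.8, -33.2). S is the foot of the tangent from F: S = (50.7, -3.49).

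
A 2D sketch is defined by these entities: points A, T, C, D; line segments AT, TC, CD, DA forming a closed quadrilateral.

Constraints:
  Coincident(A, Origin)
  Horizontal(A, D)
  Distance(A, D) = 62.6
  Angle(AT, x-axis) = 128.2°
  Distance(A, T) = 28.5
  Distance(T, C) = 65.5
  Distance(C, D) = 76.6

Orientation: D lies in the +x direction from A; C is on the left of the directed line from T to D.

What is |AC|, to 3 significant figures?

74.5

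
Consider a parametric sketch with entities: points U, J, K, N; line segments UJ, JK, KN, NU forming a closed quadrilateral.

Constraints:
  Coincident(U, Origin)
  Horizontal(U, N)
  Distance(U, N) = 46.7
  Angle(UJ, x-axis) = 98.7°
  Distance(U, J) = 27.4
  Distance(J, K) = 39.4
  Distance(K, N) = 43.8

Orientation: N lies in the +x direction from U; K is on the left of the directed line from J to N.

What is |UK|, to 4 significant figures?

52.70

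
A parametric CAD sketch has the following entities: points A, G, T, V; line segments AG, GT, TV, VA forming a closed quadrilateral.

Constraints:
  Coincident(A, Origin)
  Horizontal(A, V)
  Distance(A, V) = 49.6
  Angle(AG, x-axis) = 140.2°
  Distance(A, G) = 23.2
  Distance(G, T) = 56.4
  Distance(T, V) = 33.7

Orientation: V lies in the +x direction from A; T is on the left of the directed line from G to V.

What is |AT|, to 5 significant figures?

47.643

A is at the origin; AV is horizontal with |AV| = 49.6 and V in +x, so V = (49.6, 0). AG runs at 140.2° with |AG| = 23.2, so G = (-17.824, 14.851). T is determined by |GT| = 56.4 and |TV| = 33.7 together: it lies at the intersection of circle(G, 56.4) and circle(V, 33.7). With |GV| = 69.040, the foot of the radical line on GV is 49.332 from G and the perpendicular offset is √(56.4² − 49.332²) = 27.337. Taking the left-of-GV solution: T = (36.233, 30.936).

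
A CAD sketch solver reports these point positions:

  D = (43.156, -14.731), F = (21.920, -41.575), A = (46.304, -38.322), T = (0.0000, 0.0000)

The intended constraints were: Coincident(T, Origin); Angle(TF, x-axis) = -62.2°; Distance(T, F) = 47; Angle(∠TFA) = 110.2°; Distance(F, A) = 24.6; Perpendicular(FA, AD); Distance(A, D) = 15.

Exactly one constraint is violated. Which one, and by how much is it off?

Distance(A, D) = 15 — off by 8.80.

T = (0.00, 0.00) ✓; TF at -62.20° ✓; |TF| = 47.00 ✓; ∠TFA = 110.2° ✓; |FA| = 24.60 ✓; ∠(FA, AD) = 90.00° ✓; |AD| = 23.80 ✗.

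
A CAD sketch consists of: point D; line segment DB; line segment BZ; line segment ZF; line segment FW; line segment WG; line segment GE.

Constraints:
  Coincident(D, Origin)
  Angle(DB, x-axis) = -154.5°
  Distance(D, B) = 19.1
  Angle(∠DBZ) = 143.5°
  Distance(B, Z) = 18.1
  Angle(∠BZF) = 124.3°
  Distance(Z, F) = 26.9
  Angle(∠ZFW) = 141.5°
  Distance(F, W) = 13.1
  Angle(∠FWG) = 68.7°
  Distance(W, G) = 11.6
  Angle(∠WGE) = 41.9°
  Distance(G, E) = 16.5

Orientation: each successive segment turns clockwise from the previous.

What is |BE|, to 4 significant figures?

45.55

∠FWG = 68.7° gives WG at -36.50° from the x-axis; with |WG| = 11.6, G = (-32.89, 25.68). ∠WGE = 41.9° gives GE at -174.6° from the x-axis; with |GE| = 16.5, E = (-49.31, 24.13). Then |BE| = |E − B| = 45.55.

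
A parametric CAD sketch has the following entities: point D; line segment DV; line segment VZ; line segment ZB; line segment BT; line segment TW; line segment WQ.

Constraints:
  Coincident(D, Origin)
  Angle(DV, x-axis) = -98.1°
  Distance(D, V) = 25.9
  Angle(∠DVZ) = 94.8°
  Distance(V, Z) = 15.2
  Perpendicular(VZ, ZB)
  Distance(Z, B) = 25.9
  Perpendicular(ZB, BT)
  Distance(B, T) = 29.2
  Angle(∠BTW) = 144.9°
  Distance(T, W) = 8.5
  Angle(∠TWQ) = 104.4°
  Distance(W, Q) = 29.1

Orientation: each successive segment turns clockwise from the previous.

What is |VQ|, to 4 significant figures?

12.34

D is at the origin; DV runs at -98.1° with length 25.9, so V = (-3.649, -25.64). ∠DVZ = 94.8° gives VZ at 176.7° from the x-axis; with |VZ| = 15.2, Z = (-18.82, -24.77). VZ is perpendicular to ZB, so ZB runs at 86.70°; with |ZB| = 25.9, B = (-17.33, 1.090). The perpendicularity gives BT at right angles to ZB, so BT runs at -3.300°; with |BT| = 29.2, T = (11.82, -0.5905). ∠BTW = 144.9° gives TW at -38.40° from the x-axis; with |TW| = 8.5, W = (18.48, -5.870). ∠TWQ = 104.4° gives WQ at -114.0° from the x-axis; with |WQ| = 29.1, Q = (6.644, -32.45). Then |VQ| = |Q − V| = 12.34.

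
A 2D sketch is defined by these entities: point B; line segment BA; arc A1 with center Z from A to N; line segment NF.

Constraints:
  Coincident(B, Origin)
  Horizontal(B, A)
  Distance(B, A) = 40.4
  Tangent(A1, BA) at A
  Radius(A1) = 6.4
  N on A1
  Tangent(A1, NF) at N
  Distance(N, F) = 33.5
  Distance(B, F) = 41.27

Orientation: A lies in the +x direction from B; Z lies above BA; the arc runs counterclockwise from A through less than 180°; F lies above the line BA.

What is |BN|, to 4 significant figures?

46.30

Checks: |ZN| = 6.400 ✓; ∠(ZN, NF) = 90.00° ✓; |NF| = 33.50 ✓; |BF| = 41.27 ✓.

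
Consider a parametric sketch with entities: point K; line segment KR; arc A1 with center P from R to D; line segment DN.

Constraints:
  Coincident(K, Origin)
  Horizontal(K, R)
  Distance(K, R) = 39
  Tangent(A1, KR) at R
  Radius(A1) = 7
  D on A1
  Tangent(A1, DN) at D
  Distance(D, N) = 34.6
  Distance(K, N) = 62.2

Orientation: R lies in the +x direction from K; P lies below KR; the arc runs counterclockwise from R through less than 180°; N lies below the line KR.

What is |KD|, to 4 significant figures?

34.01

K is at the origin; KR is horizontal with |KR| = 39.0 and R on the +x side, so R = (39.00, 0.000). Since A1 is tangent to KR there, PR ⟂ KR, so P = R + (0, -7) = (39.00, -7.000). Since PD ⟂ DN (tangency), |PN| = √(7.0² + 34.6²) = 35.30 regardless of where D sits on A1. So N lies on both circle(K, 62.2) and circle(P, 35.30); the below-KR intersection is N = (46.30, -41.54). D is the foot of the tangent from N: D = (32.57, -9.776).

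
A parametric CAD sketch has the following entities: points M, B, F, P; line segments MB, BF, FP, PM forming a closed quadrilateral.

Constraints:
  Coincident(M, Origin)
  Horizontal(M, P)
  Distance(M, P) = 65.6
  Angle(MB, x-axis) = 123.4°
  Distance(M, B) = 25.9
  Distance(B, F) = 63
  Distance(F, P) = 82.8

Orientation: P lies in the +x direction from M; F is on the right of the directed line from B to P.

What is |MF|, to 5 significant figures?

41.384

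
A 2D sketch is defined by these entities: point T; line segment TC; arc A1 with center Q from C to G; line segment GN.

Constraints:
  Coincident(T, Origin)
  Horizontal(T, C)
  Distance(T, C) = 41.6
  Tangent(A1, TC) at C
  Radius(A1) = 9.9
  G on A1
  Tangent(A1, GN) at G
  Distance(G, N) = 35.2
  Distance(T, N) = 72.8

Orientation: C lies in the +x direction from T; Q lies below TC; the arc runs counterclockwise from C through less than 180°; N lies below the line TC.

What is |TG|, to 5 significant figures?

38.565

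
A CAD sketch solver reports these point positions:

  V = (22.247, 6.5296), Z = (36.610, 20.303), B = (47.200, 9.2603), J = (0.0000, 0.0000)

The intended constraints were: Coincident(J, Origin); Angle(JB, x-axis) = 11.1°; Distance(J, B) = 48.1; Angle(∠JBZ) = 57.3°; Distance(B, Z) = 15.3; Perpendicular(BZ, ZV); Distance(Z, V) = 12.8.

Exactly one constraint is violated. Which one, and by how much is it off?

Distance(Z, V) = 12.8 — off by 7.10.

J = (0.00, 0.00) ✓; JB at 11.10° ✓; |JB| = 48.10 ✓; ∠JBZ = 57.30° ✓; |BZ| = 15.30 ✓; ∠(BZ, ZV) = 90.00° ✓; |ZV| = 19.90 ✗.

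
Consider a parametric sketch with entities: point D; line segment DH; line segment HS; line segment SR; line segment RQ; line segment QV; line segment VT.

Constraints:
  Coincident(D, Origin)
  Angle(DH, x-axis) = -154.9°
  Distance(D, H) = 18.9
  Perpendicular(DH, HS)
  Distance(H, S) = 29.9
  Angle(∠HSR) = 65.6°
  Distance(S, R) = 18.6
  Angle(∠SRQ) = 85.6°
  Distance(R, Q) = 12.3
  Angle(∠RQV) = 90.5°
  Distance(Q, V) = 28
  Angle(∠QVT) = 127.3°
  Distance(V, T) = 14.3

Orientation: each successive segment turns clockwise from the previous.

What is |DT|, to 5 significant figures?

52.132

D is at the origin; DH runs at -154.9° with length 18.9, so H = (-17.115, -8.0174). The perpendicularity gives HS at right angles to DH, so HS runs at 115.10°; with |HS| = 29.9, S = (-29.799, 19.059). ∠HSR = 65.6° gives SR at 0.70000° from the x-axis; with |SR| = 18.6, R = (-11.200, 19.286). ∠SRQ = 85.6° gives RQ at -93.700° from the x-axis; with |RQ| = 12.3, Q = (-11.994, 7.0120). ∠RQV = 90.5° gives QV at 176.80° from the x-axis; with |QV| = 28.0, V = (-39.950, 8.5750). ∠QVT = 127.3° gives VT at 124.10° from the x-axis; with |VT| = 14.3, T = (-47.967, 20.416). Then |DT| = |T − D| = 52.132.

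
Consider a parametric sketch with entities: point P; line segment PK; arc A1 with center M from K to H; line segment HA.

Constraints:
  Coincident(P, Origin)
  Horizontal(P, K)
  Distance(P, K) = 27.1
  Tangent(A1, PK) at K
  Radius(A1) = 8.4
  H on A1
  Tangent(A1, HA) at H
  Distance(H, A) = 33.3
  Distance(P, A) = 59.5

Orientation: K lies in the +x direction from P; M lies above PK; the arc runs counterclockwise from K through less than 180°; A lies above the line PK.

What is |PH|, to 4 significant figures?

35.31

P is at the origin; P and K share the same y with |PK| = 27.1 and K on the +x side, so K = (27.10, 0.000). Since A1 is tangent to PK there, MK ⟂ PK, so M = K + (0, 8.4) = (27.10, 8.400). Since MH ⟂ HA (tangency), |MA| = √(8.4² + 33.3²) = 34.34 regardless of where H sits on A1. So A lies on both circle(P, 59.5) and circle(M, 34.34); the above-PK intersection is A = (47.17, 36.27). H is the foot of the tangent from A: H = (34.91, 5.308).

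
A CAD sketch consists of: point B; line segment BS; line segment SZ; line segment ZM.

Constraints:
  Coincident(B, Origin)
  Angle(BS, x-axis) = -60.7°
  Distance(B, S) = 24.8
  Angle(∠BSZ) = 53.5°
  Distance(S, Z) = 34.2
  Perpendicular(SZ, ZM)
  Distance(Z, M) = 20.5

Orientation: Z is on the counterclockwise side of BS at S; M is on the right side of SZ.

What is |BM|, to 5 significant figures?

44.870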